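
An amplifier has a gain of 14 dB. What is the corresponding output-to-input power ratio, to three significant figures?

Power ratio = 10^(dB/10).
10^(14/10) = 10^(1.400) = 25.1.

25.1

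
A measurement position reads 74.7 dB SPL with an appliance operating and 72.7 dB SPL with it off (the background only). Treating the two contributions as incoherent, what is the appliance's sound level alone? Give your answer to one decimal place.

70.4 dB SPL

Background correction is a power subtraction:
L_src = 10·log₁₀(10^(74.7/10) − 10^(72.7/10)) = 10·log₁₀(10890000) = 70.4 dB SPL.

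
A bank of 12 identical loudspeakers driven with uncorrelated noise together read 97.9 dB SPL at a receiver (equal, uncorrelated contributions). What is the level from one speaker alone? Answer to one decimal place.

12 equal incoherent sources add 10·log₁₀(12) = 10.79 dB over one source.
L_one = 97.9 − 10.79 = 87.1 dB SPL.

87.1 dB SPL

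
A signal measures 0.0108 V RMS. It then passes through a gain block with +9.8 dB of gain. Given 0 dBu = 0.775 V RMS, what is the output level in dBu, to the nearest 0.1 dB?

-27.3 dBu

Input level: 20·log₁₀(0.0108/0.775) = -37.12 dBu.
Output: -37.12 + 9.8 = -27.3 dBu.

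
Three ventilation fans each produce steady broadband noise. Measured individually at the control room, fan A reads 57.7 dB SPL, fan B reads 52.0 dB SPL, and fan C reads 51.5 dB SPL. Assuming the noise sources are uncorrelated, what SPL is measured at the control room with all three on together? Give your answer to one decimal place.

59.5 dB SPL

Incoherent sources sum as intensities:
L_total = 10·log₁₀(10^(57.7/10) + 10^(52.0/10) + 10^(51.5/10)) = 10·log₁₀(888600) = 59.5 dB SPL.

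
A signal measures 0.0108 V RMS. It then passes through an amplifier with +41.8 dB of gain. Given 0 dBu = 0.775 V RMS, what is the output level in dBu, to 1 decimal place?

Input level: 20·log₁₀(0.0108/0.775) = -37.12 dBu.
Output: -37.12 + 41.8 = +4.7 dBu.

+4.7 dBu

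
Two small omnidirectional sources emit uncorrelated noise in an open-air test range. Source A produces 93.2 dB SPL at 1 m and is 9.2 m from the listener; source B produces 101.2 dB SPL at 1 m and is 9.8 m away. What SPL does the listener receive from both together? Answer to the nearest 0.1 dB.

82.1 dB SPL

At the listener: L_A = 93.2 − 20·log₁₀(9.2) = 73.92 dB; L_B = 101.2 − 20·log₁₀(9.8) = 81.38 dB.
Combined: 10·log₁₀(10^(73.92/10)+10^(81.38/10)) = 82.1 dB SPL.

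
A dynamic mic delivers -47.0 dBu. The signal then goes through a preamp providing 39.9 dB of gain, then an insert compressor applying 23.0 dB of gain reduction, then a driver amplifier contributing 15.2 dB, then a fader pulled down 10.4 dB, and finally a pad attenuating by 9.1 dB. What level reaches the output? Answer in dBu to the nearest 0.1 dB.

-34.4 dBu

Gain stages sum in dB:
-47.0 + 39.9 − 23.0 + 15.2 − 10.4 − 9.1 = -34.4 dBu.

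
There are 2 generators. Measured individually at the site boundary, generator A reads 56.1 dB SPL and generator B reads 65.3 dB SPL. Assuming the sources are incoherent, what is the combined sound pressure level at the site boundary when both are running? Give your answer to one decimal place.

Incoherent sources sum as intensities:
L_total = 10·log₁₀(10^(56.1/10) + 10^(65.3/10)) = 10·log₁₀(3796000) = 65.8 dB SPL.

65.8 dB SPL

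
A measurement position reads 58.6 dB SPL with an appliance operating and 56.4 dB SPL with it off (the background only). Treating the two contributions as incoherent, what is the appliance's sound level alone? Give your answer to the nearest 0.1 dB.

54.6 dB SPL

Remove the background by subtracting linear intensities:
L_src = 10·log₁₀(10^(58.6/10) − 10^(56.4/10)) = 10·log₁₀(287900) = 54.6 dB SPL.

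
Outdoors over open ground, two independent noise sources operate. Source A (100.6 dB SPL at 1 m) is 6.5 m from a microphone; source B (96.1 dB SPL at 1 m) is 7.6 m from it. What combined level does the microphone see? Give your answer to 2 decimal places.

85.34 dB SPL

At the listener: L_A = 100.6 − 20·log₁₀(6.5) = 84.342 dB; L_B = 96.1 − 20·log₁₀(7.6) = 78.484 dB.
Combined: 10·log₁₀(10^(84.342/10)+10^(78.484/10)) = 85.34 dB SPL.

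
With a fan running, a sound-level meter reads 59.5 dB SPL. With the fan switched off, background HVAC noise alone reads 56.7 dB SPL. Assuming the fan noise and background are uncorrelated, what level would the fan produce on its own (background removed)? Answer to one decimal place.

56.3 dB SPL

Subtract intensities: L_src = 10·log₁₀(10^(L_total/10) − 10^(L_bg/10)).
L_src = 10·log₁₀(10^(59.5/10) − 10^(56.7/10)) = 10·log₁₀(423500) = 56.3 dB SPL.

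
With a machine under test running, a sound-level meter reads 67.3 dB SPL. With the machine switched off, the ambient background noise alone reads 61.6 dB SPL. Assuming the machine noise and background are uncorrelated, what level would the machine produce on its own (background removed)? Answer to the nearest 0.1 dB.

Subtract intensities: L_src = 10·log₁₀(10^(L_total/10) − 10^(L_bg/10)).
L_src = 10·log₁₀(10^(67.3/10) − 10^(61.6/10)) = 10·log₁₀(3925000) = 65.9 dB SPL.

65.9 dB SPL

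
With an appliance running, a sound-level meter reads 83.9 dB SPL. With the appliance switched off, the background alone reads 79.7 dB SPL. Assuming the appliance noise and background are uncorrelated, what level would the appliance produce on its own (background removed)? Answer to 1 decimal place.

81.8 dB SPL

Subtract intensities: L_src = 10·log₁₀(10^(L_total/10) − 10^(L_bg/10)).
L_src = 10·log₁₀(10^(83.9/10) − 10^(79.7/10)) = 10·log₁₀(152100000) = 81.8 dB SPL.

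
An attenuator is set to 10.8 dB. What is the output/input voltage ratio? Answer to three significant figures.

0.288

Voltage ratio = 10^(dB/20).
10^(-10.8/20) = 10^(-0.5400) = 0.288.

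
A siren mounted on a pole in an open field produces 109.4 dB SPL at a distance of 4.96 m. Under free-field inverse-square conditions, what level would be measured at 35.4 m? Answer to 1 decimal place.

92.3 dB SPL

For a point source in a free field, ΔL = −20·log₁₀(d₂/d₁).
ΔL = −20·log₁₀(35.4/4.96) = -17.07 dB, so L₂ = 109.4 + (-17.07) = 92.3 dB SPL.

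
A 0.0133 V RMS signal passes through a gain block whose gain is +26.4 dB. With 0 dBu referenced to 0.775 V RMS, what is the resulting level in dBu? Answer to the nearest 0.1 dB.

-8.9 dBu

Input level: 20·log₁₀(0.0133/0.775) = -35.31 dBu.
Output: -35.31 + 26.4 = -8.9 dBu.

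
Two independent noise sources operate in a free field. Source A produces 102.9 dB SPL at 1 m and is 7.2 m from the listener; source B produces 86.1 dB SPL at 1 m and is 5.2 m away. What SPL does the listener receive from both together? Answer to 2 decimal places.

85.92 dB SPL

At the listener: L_A = 102.9 − 20·log₁₀(7.2) = 85.753 dB; L_B = 86.1 − 20·log₁₀(5.2) = 71.780 dB.
Combined: 10·log₁₀(10^(85.753/10)+10^(71.780/10)) = 85.92 dB SPL.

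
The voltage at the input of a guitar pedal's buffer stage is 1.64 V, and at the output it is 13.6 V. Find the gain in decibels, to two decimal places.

18.37 dB

Voltage ratio → dB uses the 20·log₁₀ form:
20·log₁₀(13.6/1.64) = 20·log₁₀(8.293) = 18.37 dB.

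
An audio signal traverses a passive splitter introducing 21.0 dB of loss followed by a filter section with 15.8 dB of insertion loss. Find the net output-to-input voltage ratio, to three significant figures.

0.0145

Net gain = (−21.0) + (−15.8) = -36.8 dB.
Voltage ratio = 10^(-36.8/20) = 0.0145.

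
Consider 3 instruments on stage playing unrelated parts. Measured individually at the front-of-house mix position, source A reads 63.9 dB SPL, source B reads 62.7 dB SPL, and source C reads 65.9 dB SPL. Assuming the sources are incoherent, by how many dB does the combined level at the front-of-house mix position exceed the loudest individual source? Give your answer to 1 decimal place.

Uncorrelated sources add in intensity (power), not in dB.
L_total = 10·log₁₀(10^(63.9/10) + 10^(62.7/10) + 10^(65.9/10)) = 69.14 dB SPL.
Excess over the loudest (65.9 dB): 69.14 − 65.9 = 3.2 dB.

3.2 dB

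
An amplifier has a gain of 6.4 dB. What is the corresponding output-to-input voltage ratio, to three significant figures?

2.09

Voltage ratio = 10^(dB/20).
10^(6.4/20) = 10^(0.3200) = 2.09.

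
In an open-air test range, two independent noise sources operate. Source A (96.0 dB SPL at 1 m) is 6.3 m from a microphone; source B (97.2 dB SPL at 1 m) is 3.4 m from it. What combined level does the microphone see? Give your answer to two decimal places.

At the listener: L_A = 96.0 − 20·log₁₀(6.3) = 80.013 dB; L_B = 97.2 − 20·log₁₀(3.4) = 86.570 dB.
Combined: 10·log₁₀(10^(80.013/10)+10^(86.570/10)) = 87.44 dB SPL.

87.44 dB SPL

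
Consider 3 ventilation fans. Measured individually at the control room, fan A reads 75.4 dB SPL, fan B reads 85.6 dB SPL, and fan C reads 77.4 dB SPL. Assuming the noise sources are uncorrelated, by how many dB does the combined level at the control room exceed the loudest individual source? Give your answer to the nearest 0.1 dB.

1.0 dB

Incoherent sources sum as intensities:
L_total = 10·log₁₀(10^(75.4/10) + 10^(85.6/10) + 10^(77.4/10)) = 86.56 dB SPL.
Excess over the loudest (85.6 dB): 86.56 − 85.6 = 1.0 dB.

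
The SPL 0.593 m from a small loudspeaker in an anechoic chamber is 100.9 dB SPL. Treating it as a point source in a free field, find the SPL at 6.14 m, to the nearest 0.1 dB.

80.6 dB SPL

Inverse-square spreading gives ΔL = −20·log₁₀(d₂/d₁).
ΔL = −20·log₁₀(6.14/0.593) = -20.30 dB, so L₂ = 100.9 + (-20.30) = 80.6 dB SPL.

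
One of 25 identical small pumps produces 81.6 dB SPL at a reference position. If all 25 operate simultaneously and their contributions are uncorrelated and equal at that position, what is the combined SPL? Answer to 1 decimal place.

25 equal incoherent sources raise the level by 10·log₁₀(25) = 13.98 dB.
L_total = 81.6 + 13.98 = 95.6 dB SPL.

95.6 dB SPL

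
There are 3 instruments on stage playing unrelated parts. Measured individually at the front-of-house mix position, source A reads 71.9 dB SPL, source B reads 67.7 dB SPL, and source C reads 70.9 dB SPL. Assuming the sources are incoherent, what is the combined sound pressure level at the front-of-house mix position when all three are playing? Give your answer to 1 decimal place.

Uncorrelated sources add in intensity (power), not in dB.
L_total = 10·log₁₀(10^(71.9/10) + 10^(67.7/10) + 10^(70.9/10)) = 10·log₁₀(33680000) = 75.3 dB SPL.

75.3 dB SPL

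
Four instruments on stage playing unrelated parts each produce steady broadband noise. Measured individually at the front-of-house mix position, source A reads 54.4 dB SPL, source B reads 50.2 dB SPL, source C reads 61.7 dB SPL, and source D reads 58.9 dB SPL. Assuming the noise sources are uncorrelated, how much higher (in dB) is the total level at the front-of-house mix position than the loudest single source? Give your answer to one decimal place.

2.5 dB

Add the sources as powers (linear), then convert back to dB:
L_total = 10·log₁₀(10^(54.4/10) + 10^(50.2/10) + 10^(61.7/10) + 10^(58.9/10)) = 64.21 dB SPL.
Excess over the loudest (61.7 dB): 64.21 − 61.7 = 2.5 dB.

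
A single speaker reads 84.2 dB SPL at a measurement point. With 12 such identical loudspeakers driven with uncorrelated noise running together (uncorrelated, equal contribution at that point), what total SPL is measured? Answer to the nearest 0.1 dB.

95.0 dB SPL

12 equal incoherent sources raise the level by 10·log₁₀(12) = 10.79 dB.
L_total = 84.2 + 10.79 = 95.0 dB SPL.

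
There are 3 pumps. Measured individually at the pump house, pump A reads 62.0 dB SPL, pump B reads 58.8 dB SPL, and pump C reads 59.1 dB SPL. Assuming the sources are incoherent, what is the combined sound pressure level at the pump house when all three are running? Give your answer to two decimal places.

64.99 dB SPL

Incoherent sources sum as intensities:
L_total = 10·log₁₀(10^(62.0/10) + 10^(58.8/10) + 10^(59.1/10)) = 10·log₁₀(3156000) = 64.99 dB SPL.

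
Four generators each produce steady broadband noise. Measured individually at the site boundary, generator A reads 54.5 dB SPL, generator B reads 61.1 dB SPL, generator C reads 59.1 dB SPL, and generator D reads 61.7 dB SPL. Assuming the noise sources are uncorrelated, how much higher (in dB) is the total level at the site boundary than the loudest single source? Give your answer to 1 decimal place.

Incoherent sources sum as intensities:
L_total = 10·log₁₀(10^(54.5/10) + 10^(61.1/10) + 10^(59.1/10) + 10^(61.7/10)) = 65.87 dB SPL.
Excess over the loudest (61.7 dB): 65.87 − 61.7 = 4.2 dB.

4.2 dB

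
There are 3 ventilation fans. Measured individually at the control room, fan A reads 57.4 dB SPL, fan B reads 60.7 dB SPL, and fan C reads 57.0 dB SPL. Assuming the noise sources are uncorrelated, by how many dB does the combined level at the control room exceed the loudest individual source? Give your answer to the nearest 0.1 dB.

2.8 dB

Uncorrelated sources add in intensity (power), not in dB.
L_total = 10·log₁₀(10^(57.4/10) + 10^(60.7/10) + 10^(57.0/10)) = 63.47 dB SPL.
Excess over the loudest (60.7 dB): 63.47 − 60.7 = 2.8 dB.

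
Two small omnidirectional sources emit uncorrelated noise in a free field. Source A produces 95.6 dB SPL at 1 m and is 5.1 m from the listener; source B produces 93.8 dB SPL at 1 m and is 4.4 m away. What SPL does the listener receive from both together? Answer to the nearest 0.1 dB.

At the listener: L_A = 95.6 − 20·log₁₀(5.1) = 81.45 dB; L_B = 93.8 − 20·log₁₀(4.4) = 80.93 dB.
Combined: 10·log₁₀(10^(81.45/10)+10^(80.93/10)) = 84.2 dB SPL.

84.2 dB SPL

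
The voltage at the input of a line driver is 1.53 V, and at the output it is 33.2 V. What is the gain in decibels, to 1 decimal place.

Voltage ratio → dB uses the 20·log₁₀ form:
20·log₁₀(33.2/1.53) = 20·log₁₀(21.70) = 26.7 dB.

26.7 dB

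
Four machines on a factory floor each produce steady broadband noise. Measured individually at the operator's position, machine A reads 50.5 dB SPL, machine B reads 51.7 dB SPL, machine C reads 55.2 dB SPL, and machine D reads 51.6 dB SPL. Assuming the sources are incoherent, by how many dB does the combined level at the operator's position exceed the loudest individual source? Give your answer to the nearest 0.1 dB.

Uncorrelated sources add in intensity (power), not in dB.
L_total = 10·log₁₀(10^(50.5/10) + 10^(51.7/10) + 10^(55.2/10) + 10^(51.6/10)) = 58.67 dB SPL.
Excess over the loudest (55.2 dB): 58.67 − 55.2 = 3.5 dB.

3.5 dB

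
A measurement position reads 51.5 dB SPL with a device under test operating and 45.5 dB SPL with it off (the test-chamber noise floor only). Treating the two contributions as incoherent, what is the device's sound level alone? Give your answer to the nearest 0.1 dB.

Remove the background by subtracting linear intensities:
L_src = 10·log₁₀(10^(51.5/10) − 10^(45.5/10)) = 10·log₁₀(105800) = 50.2 dB SPL.

50.2 dB SPL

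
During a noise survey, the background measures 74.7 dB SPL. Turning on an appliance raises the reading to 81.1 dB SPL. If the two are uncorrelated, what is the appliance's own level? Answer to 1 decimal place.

80.0 dB SPL

Subtract intensities: L_src = 10·log₁₀(10^(L_total/10) − 10^(L_bg/10)).
L_src = 10·log₁₀(10^(81.1/10) − 10^(74.7/10)) = 10·log₁₀(99310000) = 80.0 dB SPL.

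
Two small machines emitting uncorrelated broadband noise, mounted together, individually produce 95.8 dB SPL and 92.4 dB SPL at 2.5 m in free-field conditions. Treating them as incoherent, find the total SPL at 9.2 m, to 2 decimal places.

86.12 dB SPL

Combined at 2.5 m: 10·log₁₀(10^(95.8/10)+10^(92.4/10)) = 97.435 dB SPL.
Then apply −20·log₁₀(9.2/2.5) = -11.317 dB → 86.12 dB SPL.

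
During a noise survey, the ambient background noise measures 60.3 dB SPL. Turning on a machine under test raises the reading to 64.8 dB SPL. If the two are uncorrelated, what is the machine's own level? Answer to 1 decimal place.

Remove the background by subtracting linear intensities:
L_src = 10·log₁₀(10^(64.8/10) − 10^(60.3/10)) = 10·log₁₀(1948000) = 62.9 dB SPL.

62.9 dB SPL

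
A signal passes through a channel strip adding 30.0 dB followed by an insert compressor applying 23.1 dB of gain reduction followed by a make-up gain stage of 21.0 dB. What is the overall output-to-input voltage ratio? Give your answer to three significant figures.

24.8

Net gain = 30.0 + (−23.1) + 21.0 = 27.9 dB.
Voltage ratio = 10^(27.9/20) = 24.8.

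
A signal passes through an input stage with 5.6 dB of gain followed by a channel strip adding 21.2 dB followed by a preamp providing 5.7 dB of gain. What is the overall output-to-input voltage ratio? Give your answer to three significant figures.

42.2

Net gain = 5.6 + 21.2 + 5.7 = 32.5 dB.
Voltage ratio = 10^(32.5/20) = 42.2.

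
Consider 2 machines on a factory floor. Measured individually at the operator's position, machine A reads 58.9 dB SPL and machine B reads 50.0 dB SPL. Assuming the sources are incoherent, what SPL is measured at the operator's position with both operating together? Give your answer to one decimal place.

Uncorrelated sources add in intensity (power), not in dB.
L_total = 10·log₁₀(10^(58.9/10) + 10^(50.0/10)) = 10·log₁₀(876200) = 59.4 dB SPL.

59.4 dB SPL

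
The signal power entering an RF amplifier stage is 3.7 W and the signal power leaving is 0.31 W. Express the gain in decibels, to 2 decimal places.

Power ratio → dB uses the 10·log₁₀ form:
10·log₁₀(0.31/3.7) = 10·log₁₀(0.08378) = -10.77 dB.

-10.77 dB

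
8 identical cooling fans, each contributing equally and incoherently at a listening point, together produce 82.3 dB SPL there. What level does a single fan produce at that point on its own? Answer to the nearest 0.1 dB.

73.3 dB SPL

8 equal incoherent sources add 10·log₁₀(8) = 9.03 dB over one source.
L_one = 82.3 − 9.03 = 73.3 dB SPL.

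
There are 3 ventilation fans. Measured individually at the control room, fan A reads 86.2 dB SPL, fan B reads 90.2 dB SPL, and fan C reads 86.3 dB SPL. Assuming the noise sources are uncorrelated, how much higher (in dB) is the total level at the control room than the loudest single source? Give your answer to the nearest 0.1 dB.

Incoherent sources sum as intensities:
L_total = 10·log₁₀(10^(86.2/10) + 10^(90.2/10) + 10^(86.3/10)) = 92.77 dB SPL.
Excess over the loudest (90.2 dB): 92.77 − 90.2 = 2.6 dB.

2.6 dB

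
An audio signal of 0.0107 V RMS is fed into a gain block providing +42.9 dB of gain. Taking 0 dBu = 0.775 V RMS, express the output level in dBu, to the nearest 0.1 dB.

+5.7 dBu

Input level: 20·log₁₀(0.0107/0.775) = -37.20 dBu.
Output: -37.20 + 42.9 = +5.7 dBu.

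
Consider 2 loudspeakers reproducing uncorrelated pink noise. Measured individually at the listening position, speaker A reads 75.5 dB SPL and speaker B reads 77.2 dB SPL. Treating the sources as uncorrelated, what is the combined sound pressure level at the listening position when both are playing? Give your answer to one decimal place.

Add the sources as powers (linear), then convert back to dB:
L_total = 10·log₁₀(10^(75.5/10) + 10^(77.2/10)) = 10·log₁₀(87960000) = 79.4 dB SPL.

79.4 dB SPL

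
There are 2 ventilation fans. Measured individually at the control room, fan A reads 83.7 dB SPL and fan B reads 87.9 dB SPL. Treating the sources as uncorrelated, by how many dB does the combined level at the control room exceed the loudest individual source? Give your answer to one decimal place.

1.4 dB

Incoherent sources sum as intensities:
L_total = 10·log₁₀(10^(83.7/10) + 10^(87.9/10)) = 89.30 dB SPL.
Excess over the loudest (87.9 dB): 89.30 − 87.9 = 1.4 dB.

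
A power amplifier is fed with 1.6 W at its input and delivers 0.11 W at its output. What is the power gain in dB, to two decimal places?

-11.63 dB

Power ratio → dB uses the 10·log₁₀ form:
10·log₁₀(0.11/1.6) = 10·log₁₀(0.06875) = -11.63 dB.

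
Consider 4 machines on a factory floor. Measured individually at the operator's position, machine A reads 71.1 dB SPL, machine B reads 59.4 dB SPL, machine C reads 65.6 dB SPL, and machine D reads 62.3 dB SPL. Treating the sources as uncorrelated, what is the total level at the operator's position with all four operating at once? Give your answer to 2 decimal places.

Add the sources as powers (linear), then convert back to dB:
L_total = 10·log₁₀(10^(71.1/10) + 10^(59.4/10) + 10^(65.6/10) + 10^(62.3/10)) = 10·log₁₀(19080000) = 72.81 dB SPL.

72.81 dB SPL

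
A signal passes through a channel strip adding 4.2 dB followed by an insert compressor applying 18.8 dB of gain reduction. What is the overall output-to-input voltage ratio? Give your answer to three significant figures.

0.186

Net gain = 4.2 + (−18.8) = -14.6 dB.
Voltage ratio = 10^(-14.6/20) = 0.186.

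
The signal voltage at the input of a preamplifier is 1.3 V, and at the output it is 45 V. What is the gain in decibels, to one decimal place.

30.8 dB

Voltage ratio → dB uses the 20·log₁₀ form:
20·log₁₀(45/1.3) = 20·log₁₀(34.62) = 30.8 dB.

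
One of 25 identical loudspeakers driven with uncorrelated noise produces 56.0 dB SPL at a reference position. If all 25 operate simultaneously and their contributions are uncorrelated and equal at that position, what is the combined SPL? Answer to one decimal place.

70.0 dB SPL

25 equal incoherent sources raise the level by 10·log₁₀(25) = 13.98 dB.
L_total = 56.0 + 13.98 = 70.0 dB SPL.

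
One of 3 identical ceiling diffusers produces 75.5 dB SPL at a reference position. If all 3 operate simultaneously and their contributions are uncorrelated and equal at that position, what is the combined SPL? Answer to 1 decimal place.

3 equal incoherent sources raise the level by 10·log₁₀(3) = 4.77 dB.
L_total = 75.5 + 4.77 = 80.3 dB SPL.

80.3 dB SPL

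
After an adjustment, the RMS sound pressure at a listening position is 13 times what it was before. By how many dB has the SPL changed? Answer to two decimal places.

Sound pressure is an amplitude quantity: ΔL = 20·log₁₀(p₂/p₁).
20·log₁₀(13) = 22.28 dB.

22.28 dB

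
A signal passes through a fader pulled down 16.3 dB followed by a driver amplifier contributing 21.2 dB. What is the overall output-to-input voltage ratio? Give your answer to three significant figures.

1.76

Net gain = (−16.3) + 21.2 = 4.9 dB.
Voltage ratio = 10^(4.9/20) = 1.76.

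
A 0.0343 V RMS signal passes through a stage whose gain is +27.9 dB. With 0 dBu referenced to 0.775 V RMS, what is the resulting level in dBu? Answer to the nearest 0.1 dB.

Input level: 20·log₁₀(0.0343/0.775) = -27.08 dBu.
Output: -27.08 + 27.9 = +0.8 dBu.

+0.8 dBu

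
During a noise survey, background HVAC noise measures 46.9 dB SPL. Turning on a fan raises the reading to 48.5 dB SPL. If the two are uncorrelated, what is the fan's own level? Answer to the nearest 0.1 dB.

Background correction is a power subtraction:
L_src = 10·log₁₀(10^(48.5/10) − 10^(46.9/10)) = 10·log₁₀(21820) = 43.4 dB SPL.

43.4 dB SPL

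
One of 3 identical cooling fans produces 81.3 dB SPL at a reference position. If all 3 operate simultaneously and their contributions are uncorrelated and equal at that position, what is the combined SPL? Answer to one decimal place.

3 equal incoherent sources raise the level by 10·log₁₀(3) = 4.77 dB.
L_total = 81.3 + 4.77 = 86.1 dB SPL.

86.1 dB SPL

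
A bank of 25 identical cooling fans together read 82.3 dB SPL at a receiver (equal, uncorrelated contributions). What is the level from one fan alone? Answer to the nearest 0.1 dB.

68.3 dB SPL

25 equal incoherent sources add 10·log₁₀(25) = 13.98 dB over one source.
L_one = 82.3 − 13.98 = 68.3 dB SPL.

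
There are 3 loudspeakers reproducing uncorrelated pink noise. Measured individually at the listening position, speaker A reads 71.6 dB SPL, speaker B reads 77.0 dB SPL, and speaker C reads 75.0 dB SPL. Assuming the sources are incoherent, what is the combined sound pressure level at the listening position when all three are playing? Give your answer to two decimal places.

Uncorrelated sources add in intensity (power), not in dB.
L_total = 10·log₁₀(10^(71.6/10) + 10^(77.0/10) + 10^(75.0/10)) = 10·log₁₀(96200000) = 79.83 dB SPL.

79.83 dB SPL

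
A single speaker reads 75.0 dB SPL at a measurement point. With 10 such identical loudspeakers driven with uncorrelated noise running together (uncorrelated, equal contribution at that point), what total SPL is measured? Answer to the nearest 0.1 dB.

10 equal incoherent sources raise the level by 10·log₁₀(10) = 10.00 dB.
L_total = 75.0 + 10.00 = 85.0 dB SPL.

85.0 dB SPL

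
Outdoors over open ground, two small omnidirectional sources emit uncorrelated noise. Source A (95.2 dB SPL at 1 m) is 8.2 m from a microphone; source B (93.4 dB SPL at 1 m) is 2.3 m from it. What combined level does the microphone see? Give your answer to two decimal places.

At the listener: L_A = 95.2 − 20·log₁₀(8.2) = 76.924 dB; L_B = 93.4 − 20·log₁₀(2.3) = 86.165 dB.
Combined: 10·log₁₀(10^(76.924/10)+10^(86.165/10)) = 86.65 dB SPL.

86.65 dB SPL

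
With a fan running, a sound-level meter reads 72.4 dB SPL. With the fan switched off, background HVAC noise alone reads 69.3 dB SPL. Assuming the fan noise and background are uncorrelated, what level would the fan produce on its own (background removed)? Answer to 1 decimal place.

69.5 dB SPL

Background correction is a power subtraction:
L_src = 10·log₁₀(10^(72.4/10) − 10^(69.3/10)) = 10·log₁₀(8867000) = 69.5 dB SPL.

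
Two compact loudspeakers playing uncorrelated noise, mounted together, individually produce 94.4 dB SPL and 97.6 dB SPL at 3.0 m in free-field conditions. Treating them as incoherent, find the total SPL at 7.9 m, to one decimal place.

Combined at 3.0 m: 10·log₁₀(10^(94.4/10)+10^(97.6/10)) = 99.30 dB SPL.
Then apply −20·log₁₀(7.9/3.0) = -8.41 dB → 90.9 dB SPL.

90.9 dB SPL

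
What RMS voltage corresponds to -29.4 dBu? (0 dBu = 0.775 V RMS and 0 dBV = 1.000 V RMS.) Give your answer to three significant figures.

0.0263 V

V = 0.775 V × 10^(-29.4/20).
= 0.775 × 0.03388 = 0.0263 V.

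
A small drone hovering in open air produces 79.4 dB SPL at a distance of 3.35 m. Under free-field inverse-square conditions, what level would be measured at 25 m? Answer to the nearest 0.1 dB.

For a point source in a free field, ΔL = −20·log₁₀(d₂/d₁).
ΔL = −20·log₁₀(25/3.35) = -17.46 dB, so L₂ = 79.4 + (-17.46) = 61.9 dB SPL.

61.9 dB SPL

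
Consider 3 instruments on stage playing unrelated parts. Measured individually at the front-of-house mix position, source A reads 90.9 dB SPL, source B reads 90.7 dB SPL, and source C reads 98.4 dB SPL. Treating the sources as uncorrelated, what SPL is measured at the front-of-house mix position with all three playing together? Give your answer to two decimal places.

Uncorrelated sources add in intensity (power), not in dB.
L_total = 10·log₁₀(10^(90.9/10) + 10^(90.7/10) + 10^(98.4/10)) = 10·log₁₀(9323000000) = 99.70 dB SPL.

99.70 dB SPL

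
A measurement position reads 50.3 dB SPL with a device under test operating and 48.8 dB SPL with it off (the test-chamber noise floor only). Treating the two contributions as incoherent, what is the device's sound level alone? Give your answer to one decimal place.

Background correction is a power subtraction:
L_src = 10·log₁₀(10^(50.3/10) − 10^(48.8/10)) = 10·log₁₀(31290) = 45.0 dB SPL.

45.0 dB SPL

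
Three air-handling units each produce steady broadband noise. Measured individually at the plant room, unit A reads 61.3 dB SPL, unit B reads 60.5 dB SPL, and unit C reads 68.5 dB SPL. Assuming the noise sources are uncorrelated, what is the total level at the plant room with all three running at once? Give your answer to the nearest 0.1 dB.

69.8 dB SPL

Add the sources as powers (linear), then convert back to dB:
L_total = 10·log₁₀(10^(61.3/10) + 10^(60.5/10) + 10^(68.5/10)) = 10·log₁₀(9550000) = 69.8 dB SPL.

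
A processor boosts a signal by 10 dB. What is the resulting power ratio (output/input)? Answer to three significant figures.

Power ratio = 10^(dB/10).
10^(10/10) = 10^(1.000) = 10.0.

10.0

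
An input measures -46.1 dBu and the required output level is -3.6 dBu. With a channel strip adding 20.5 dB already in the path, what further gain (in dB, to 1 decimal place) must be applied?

The required make-up gain is the shortfall in the dB sum.
G = -3.6 − (-46.1) − 20.5 = 22.0 dB.

22.0 dB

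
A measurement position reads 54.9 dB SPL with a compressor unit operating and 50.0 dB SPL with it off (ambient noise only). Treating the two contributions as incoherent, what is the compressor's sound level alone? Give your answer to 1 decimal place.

Subtract intensities: L_src = 10·log₁₀(10^(L_total/10) − 10^(L_bg/10)).
L_src = 10·log₁₀(10^(54.9/10) − 10^(50.0/10)) = 10·log₁₀(209000) = 53.2 dB SPL.

53.2 dB SPL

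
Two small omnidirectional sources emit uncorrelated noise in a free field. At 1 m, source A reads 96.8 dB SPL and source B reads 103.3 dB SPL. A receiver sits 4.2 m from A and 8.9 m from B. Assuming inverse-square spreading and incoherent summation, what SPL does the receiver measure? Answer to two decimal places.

87.33 dB SPL

At the listener: L_A = 96.8 − 20·log₁₀(4.2) = 84.335 dB; L_B = 103.3 − 20·log₁₀(8.9) = 84.312 dB.
Combined: 10·log₁₀(10^(84.335/10)+10^(84.312/10)) = 87.33 dB SPL.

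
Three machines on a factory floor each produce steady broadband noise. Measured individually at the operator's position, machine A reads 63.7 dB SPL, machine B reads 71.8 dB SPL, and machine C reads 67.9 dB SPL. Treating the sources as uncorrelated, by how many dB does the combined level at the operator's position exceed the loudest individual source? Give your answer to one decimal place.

Uncorrelated sources add in intensity (power), not in dB.
L_total = 10·log₁₀(10^(63.7/10) + 10^(71.8/10) + 10^(67.9/10)) = 73.74 dB SPL.
Excess over the loudest (71.8 dB): 73.74 − 71.8 = 1.9 dB.

1.9 dB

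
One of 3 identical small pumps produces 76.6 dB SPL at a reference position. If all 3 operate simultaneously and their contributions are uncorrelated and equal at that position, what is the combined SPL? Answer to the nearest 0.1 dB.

81.4 dB SPL

3 equal incoherent sources raise the level by 10·log₁₀(3) = 4.77 dB.
L_total = 76.6 + 4.77 = 81.4 dB SPL.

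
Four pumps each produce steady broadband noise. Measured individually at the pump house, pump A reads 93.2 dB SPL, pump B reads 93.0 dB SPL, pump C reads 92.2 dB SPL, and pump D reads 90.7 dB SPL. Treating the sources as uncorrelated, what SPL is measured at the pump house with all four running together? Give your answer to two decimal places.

Add the sources as powers (linear), then convert back to dB:
L_total = 10·log₁₀(10^(93.2/10) + 10^(93.0/10) + 10^(92.2/10) + 10^(90.7/10)) = 10·log₁₀(6919000000) = 98.40 dB SPL.

98.40 dB SPL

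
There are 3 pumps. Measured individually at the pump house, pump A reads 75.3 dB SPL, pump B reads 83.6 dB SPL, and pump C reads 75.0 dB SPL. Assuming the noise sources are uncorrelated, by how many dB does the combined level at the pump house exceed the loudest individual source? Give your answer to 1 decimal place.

1.1 dB

Incoherent sources sum as intensities:
L_total = 10·log₁₀(10^(75.3/10) + 10^(83.6/10) + 10^(75.0/10)) = 84.69 dB SPL.
Excess over the loudest (83.6 dB): 84.69 − 83.6 = 1.1 dB.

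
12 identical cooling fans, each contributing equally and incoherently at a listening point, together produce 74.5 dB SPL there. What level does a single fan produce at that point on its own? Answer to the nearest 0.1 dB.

63.7 dB SPL

12 equal incoherent sources add 10·log₁₀(12) = 10.79 dB over one source.
L_one = 74.5 − 10.79 = 63.7 dB SPL.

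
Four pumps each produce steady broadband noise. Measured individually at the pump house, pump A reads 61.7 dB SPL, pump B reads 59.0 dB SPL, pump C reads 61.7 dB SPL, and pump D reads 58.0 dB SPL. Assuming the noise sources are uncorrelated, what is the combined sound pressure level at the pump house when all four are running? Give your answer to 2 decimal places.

66.42 dB SPL

Incoherent sources sum as intensities:
L_total = 10·log₁₀(10^(61.7/10) + 10^(59.0/10) + 10^(61.7/10) + 10^(58.0/10)) = 10·log₁₀(4384000) = 66.42 dB SPL.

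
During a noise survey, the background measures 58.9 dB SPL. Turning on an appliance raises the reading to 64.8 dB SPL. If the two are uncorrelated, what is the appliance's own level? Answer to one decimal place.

63.5 dB SPL

Remove the background by subtracting linear intensities:
L_src = 10·log₁₀(10^(64.8/10) − 10^(58.9/10)) = 10·log₁₀(2244000) = 63.5 dB SPL.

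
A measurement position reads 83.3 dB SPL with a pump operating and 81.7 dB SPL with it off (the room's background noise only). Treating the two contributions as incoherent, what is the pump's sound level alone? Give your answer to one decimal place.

78.2 dB SPL

Remove the background by subtracting linear intensities:
L_src = 10·log₁₀(10^(83.3/10) − 10^(81.7/10)) = 10·log₁₀(65890000) = 78.2 dB SPL.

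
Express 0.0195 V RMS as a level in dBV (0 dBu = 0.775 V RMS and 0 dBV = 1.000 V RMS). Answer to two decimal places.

-34.20 dBV

dBV = 20·log₁₀(V / 1.000 V).
20·log₁₀(0.0195/1.000) = -34.20 dBV.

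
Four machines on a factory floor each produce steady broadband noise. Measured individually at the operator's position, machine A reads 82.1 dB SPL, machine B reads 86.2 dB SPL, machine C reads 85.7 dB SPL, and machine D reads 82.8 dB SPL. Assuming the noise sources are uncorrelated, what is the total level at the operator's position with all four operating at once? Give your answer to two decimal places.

90.57 dB SPL

Uncorrelated sources add in intensity (power), not in dB.
L_total = 10·log₁₀(10^(82.1/10) + 10^(86.2/10) + 10^(85.7/10) + 10^(82.8/10)) = 10·log₁₀(1141000000) = 90.57 dB SPL.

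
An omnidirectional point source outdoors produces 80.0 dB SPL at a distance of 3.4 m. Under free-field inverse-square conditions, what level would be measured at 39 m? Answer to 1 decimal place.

58.8 dB SPL

For a point source in a free field, ΔL = −20·log₁₀(d₂/d₁).
ΔL = −20·log₁₀(39/3.4) = -21.19 dB, so L₂ = 80.0 + (-21.19) = 58.8 dB SPL.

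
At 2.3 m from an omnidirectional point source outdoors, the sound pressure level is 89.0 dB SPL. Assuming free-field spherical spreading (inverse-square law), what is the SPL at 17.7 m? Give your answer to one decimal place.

71.3 dB SPL

Free-field point source: level drops by 20·log₁₀ of the distance ratio.
ΔL = −20·log₁₀(17.7/2.3) = -17.72 dB, so L₂ = 89.0 + (-17.72) = 71.3 dB SPL.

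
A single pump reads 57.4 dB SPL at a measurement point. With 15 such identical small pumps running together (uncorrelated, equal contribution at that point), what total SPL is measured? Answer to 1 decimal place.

15 equal incoherent sources raise the level by 10·log₁₀(15) = 11.76 dB.
L_total = 57.4 + 11.76 = 69.2 dB SPL.

69.2 dB SPL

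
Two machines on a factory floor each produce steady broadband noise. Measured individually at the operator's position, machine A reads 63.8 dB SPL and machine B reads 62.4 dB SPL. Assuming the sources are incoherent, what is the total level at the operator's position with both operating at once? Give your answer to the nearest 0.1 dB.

66.2 dB SPL

Uncorrelated sources add in intensity (power), not in dB.
L_total = 10·log₁₀(10^(63.8/10) + 10^(62.4/10)) = 10·log₁₀(4137000) = 66.2 dB SPL.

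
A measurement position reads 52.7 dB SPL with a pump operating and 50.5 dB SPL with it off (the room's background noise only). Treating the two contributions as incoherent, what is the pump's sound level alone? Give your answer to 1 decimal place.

48.7 dB SPL

Subtract intensities: L_src = 10·log₁₀(10^(L_total/10) − 10^(L_bg/10)).
L_src = 10·log₁₀(10^(52.7/10) − 10^(50.5/10)) = 10·log₁₀(74010) = 48.7 dB SPL.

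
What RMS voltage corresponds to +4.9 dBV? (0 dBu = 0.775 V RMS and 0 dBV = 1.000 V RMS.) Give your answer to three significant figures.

V = 1.000 V × 10^(+4.9/20).
= 1.000 × 1.758 = 1.76 V.

1.76 V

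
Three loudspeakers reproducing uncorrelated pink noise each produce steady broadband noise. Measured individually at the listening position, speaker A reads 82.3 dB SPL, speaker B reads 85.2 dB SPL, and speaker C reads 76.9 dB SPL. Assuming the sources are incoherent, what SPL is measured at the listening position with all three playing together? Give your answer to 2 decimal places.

Uncorrelated sources add in intensity (power), not in dB.
L_total = 10·log₁₀(10^(82.3/10) + 10^(85.2/10) + 10^(76.9/10)) = 10·log₁₀(549900000) = 87.40 dB SPL.

87.40 dB SPL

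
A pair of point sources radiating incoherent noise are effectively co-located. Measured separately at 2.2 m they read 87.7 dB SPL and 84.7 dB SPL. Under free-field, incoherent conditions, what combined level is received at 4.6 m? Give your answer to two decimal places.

83.06 dB SPL

Combined at 2.2 m: 10·log₁₀(10^(87.7/10)+10^(84.7/10)) = 89.464 dB SPL.
Then apply −20·log₁₀(4.6/2.2) = -6.407 dB → 83.06 dB SPL.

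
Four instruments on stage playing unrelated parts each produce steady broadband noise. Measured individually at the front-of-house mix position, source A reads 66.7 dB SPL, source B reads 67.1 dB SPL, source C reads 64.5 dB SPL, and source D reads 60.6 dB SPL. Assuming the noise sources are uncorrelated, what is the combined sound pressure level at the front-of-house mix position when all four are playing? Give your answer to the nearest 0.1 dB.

Incoherent sources sum as intensities:
L_total = 10·log₁₀(10^(66.7/10) + 10^(67.1/10) + 10^(64.5/10) + 10^(60.6/10)) = 10·log₁₀(13770000) = 71.4 dB SPL.

71.4 dB SPL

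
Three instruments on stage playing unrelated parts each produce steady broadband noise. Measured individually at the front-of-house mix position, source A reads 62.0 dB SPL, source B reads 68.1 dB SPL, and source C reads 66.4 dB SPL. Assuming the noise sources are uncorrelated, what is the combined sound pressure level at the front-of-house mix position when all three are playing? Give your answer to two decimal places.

70.94 dB SPL

Incoherent sources sum as intensities:
L_total = 10·log₁₀(10^(62.0/10) + 10^(68.1/10) + 10^(66.4/10)) = 10·log₁₀(12410000) = 70.94 dB SPL.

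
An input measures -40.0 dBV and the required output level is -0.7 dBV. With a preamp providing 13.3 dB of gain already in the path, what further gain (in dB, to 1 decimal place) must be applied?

The required make-up gain is the shortfall in the dB sum.
G = -0.7 − (-40.0) − 13.3 = 26.0 dB.

26.0 dB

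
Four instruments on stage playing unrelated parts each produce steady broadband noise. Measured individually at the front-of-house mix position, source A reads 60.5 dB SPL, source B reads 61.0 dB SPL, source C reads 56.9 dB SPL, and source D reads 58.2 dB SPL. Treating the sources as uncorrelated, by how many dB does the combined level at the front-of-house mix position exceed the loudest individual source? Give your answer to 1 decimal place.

4.5 dB

Uncorrelated sources add in intensity (power), not in dB.
L_total = 10·log₁₀(10^(60.5/10) + 10^(61.0/10) + 10^(56.9/10) + 10^(58.2/10)) = 65.48 dB SPL.
Excess over the loudest (61.0 dB): 65.48 − 61.0 = 4.5 dB.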